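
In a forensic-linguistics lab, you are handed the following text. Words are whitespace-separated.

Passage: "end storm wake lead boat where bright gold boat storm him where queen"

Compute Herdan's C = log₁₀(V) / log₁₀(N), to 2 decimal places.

N = 13, V = 10.
log₁₀(V) = 1.000000, log₁₀(N) = 1.113943
C = 1.000000 / 1.113943 = 0.90

0.90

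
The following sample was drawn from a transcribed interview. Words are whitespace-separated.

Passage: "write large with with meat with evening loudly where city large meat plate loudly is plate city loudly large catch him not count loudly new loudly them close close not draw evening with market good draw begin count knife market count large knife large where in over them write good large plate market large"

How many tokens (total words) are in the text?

Tokens: write, large, with, with, meat, with, evening, loudly, where, city, large, meat, plate, loudly, is, plate, city, loudly, large, catch, him, not, count, loudly, new, loudly, them, close, close, not, draw, evening, with, market, good, draw, begin, count, knife, market, count, large, knife, large, where, in, over, them, write, good, large, plate, market, large
N = 54

54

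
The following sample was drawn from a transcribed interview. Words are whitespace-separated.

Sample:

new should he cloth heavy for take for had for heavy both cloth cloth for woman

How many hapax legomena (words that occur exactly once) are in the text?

7

Frequencies: for:4, cloth:3, heavy:2, new:1, should:1, he:1, take:1, had:1, both:1, woman:1
Hapax (freq=1): both, had, he, new, should, take, woman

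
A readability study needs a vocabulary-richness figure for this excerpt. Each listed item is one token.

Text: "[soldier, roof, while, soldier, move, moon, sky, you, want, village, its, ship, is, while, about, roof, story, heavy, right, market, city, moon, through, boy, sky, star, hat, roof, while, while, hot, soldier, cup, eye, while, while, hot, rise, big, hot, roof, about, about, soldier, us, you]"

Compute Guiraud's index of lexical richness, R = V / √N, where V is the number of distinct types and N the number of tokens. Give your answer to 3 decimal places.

4.128

N = 46, V = 28.
√N = 6.782330
R = 28 / 6.782330 = 4.128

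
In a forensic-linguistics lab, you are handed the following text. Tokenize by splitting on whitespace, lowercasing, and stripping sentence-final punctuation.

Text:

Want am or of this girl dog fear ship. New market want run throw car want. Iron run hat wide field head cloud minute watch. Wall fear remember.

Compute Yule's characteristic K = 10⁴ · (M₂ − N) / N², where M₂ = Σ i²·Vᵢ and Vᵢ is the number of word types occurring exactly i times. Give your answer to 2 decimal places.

127.55

Frequencies: want:3, fear:2, run:2, am:1, or:1, of:1, this:1, girl:1, dog:1, ship:1, new:1, market:1, throw:1, car:1, iron:1, hat:1, wide:1, field:1, head:1, cloud:1, … (4 more, each freq 1)
N = 28. Frequency spectrum: V_1=21, V_2=2, V_3=1
M₂ = 1²·21 + 2²·2 + 3²·1 = 38
K = 10000 × (38 − 28) / 28² = 127.55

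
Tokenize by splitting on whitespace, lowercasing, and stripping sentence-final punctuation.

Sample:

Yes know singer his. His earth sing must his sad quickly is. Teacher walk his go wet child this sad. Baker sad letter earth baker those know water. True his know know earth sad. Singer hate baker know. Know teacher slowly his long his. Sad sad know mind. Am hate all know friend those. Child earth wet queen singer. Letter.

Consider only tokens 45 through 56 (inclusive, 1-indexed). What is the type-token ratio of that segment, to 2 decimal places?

0.83

Segment tokens 45–56: sad, sad, know, mind, am, hate, all, know, friend, those, child, earth
Segment N = 12, segment V = 10.
TTR = 10 / 12 = 0.83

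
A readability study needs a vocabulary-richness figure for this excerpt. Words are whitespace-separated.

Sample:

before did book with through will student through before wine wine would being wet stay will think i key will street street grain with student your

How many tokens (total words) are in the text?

Tokens: before, did, book, with, through, will, student, through, before, wine, wine, would, being, wet, stay, will, think, i, key, will, street, street, grain, with, student, your
N = 26

26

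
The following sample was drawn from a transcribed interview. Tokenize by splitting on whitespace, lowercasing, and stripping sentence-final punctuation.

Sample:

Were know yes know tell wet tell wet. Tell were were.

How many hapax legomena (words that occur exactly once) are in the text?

Frequencies: were:3, tell:3, know:2, wet:2, yes:1
Hapax (freq=1): yes

1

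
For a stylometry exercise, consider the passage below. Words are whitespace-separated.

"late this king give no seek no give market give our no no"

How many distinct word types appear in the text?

Distinct types: {give, king, late, market, no, our, seek, this}
V = 8

8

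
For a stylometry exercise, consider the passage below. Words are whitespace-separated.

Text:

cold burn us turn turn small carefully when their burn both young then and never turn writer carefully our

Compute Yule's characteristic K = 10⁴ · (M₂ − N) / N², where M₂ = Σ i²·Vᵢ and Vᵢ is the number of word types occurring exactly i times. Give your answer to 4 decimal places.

277.0083

Frequencies: turn:3, burn:2, carefully:2, cold:1, us:1, small:1, when:1, their:1, both:1, young:1, then:1, and:1, never:1, writer:1, our:1
N = 19. Frequency spectrum: V_1=12, V_2=2, V_3=1
M₂ = 1²·12 + 2²·2 + 3²·1 = 29
K = 10000 × (29 − 19) / 19² = 277.0083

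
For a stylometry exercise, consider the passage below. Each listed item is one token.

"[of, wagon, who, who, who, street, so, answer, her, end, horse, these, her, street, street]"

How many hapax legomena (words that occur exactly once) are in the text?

7

Frequencies: who:3, street:3, her:2, of:1, wagon:1, so:1, answer:1, end:1, horse:1, these:1
Hapax (freq=1): answer, end, horse, of, so, these, wagon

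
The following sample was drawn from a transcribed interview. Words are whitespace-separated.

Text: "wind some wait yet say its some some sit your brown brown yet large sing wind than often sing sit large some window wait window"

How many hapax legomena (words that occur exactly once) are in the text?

Frequencies: some:4, wind:2, wait:2, yet:2, sit:2, brown:2, large:2, sing:2, window:2, say:1, its:1, your:1, than:1, often:1
Hapax (freq=1): its, often, say, than, your

5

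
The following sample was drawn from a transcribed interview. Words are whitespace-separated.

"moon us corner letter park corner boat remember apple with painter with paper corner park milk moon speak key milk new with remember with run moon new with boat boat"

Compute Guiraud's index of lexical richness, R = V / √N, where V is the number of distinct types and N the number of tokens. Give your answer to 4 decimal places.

N = 30, V = 16.
√N = 5.477226
R = 16 / 5.477226 = 2.9212

2.9212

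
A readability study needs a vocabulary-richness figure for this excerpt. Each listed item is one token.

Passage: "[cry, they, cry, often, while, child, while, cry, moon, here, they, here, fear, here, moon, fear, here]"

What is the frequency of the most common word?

4

Frequencies: here:4, cry:3, they:2, while:2, moon:2, fear:2, often:1, child:1
Most common: 'here' with frequency 4.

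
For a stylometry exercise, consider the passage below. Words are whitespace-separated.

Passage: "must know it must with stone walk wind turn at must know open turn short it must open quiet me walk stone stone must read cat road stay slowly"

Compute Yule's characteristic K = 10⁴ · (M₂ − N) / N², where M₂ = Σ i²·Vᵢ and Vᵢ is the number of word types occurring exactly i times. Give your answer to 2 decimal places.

428.06

Frequencies: must:5, stone:3, know:2, it:2, walk:2, turn:2, open:2, with:1, wind:1, at:1, short:1, quiet:1, me:1, read:1, cat:1, road:1, stay:1, slowly:1
N = 29. Frequency spectrum: V_1=11, V_2=5, V_3=1, V_5=1
M₂ = 1²·11 + 2²·5 + 3²·1 + 5²·1 = 65
K = 10000 × (65 − 29) / 29² = 428.06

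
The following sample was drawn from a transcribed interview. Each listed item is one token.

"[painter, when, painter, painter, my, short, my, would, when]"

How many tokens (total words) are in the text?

Tokens: painter, when, painter, painter, my, short, my, would, when
N = 9

9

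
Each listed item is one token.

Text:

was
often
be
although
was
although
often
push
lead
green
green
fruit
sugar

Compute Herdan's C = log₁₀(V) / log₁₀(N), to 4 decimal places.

0.8566

N = 13, V = 9.
log₁₀(V) = 0.954243, log₁₀(N) = 1.113943
C = 0.954243 / 1.113943 = 0.8566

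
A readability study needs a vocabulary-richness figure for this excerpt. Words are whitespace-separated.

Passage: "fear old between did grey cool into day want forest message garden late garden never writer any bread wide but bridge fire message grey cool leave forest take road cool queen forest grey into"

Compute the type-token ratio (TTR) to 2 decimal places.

0.74

N = 34 tokens, V = 25 types.
TTR = V / N = 25 / 34 = 0.74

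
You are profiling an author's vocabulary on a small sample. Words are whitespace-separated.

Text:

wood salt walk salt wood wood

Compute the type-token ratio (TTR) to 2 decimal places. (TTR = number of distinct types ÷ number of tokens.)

N = 6 tokens, V = 3 types.
TTR = V / N = 3 / 6 = 0.50

0.50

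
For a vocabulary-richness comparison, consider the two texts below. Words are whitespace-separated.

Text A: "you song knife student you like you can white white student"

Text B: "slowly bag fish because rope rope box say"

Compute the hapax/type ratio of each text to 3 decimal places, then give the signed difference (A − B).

A: hapax=4, V=7, ratio=0.571
B: hapax=6, V=7, ratio=0.857
Difference = 0.571 − 0.857 = -0.286

-0.286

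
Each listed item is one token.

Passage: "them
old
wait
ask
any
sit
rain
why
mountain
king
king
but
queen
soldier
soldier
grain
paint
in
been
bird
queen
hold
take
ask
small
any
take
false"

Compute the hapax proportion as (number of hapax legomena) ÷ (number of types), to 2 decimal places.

0.73

Frequencies: ask:2, any:2, king:2, queen:2, soldier:2, take:2, them:1, old:1, wait:1, sit:1, rain:1, why:1, mountain:1, but:1, grain:1, paint:1, in:1, been:1, bird:1, hold:1, … (2 more, each freq 1)
Hapax count = 16; type count = 22.
Ratio = 16 / 22 = 0.73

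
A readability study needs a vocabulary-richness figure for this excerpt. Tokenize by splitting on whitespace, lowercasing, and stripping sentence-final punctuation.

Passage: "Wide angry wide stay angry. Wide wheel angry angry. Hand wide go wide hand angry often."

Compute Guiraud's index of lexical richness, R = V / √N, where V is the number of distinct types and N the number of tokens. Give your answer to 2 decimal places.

N = 16, V = 7.
√N = 4.000000
R = 7 / 4.000000 = 1.75

1.75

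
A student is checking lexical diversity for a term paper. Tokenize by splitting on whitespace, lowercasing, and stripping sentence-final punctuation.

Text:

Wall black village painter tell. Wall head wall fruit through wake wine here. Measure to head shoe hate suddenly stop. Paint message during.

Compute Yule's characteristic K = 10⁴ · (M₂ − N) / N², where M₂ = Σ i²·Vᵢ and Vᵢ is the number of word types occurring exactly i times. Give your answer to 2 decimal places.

Frequencies: wall:3, head:2, black:1, village:1, painter:1, tell:1, fruit:1, through:1, wake:1, wine:1, here:1, measure:1, to:1, shoe:1, hate:1, suddenly:1, stop:1, paint:1, message:1, during:1
N = 23. Frequency spectrum: V_1=18, V_2=1, V_3=1
M₂ = 1²·18 + 2²·1 + 3²·1 = 31
K = 10000 × (31 − 23) / 23² = 151.23

151.23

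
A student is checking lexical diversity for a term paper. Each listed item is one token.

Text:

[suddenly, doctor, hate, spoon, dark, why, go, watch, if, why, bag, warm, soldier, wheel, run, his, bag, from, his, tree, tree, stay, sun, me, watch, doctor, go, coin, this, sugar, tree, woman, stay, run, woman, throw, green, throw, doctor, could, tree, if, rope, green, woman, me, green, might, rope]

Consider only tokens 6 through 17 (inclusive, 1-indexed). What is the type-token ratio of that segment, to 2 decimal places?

0.83

Segment tokens 6–17: why, go, watch, if, why, bag, warm, soldier, wheel, run, his, bag
Segment N = 12, segment V = 10.
TTR = 10 / 12 = 0.83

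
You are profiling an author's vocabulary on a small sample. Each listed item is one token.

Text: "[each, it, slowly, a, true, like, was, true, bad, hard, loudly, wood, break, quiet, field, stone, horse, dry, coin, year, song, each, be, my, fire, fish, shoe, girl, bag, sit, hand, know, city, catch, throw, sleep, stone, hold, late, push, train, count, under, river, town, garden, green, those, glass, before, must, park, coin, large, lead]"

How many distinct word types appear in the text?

Distinct types: {a, bad, bag, be, before, break, catch, city, coin, count, dry, each, field, fire, fish, garden, girl, glass, green, hand, hard, hold, horse, it, know, large, late, lead, like, loudly, must, my, park, push, quiet, river, shoe, sit, sleep, slowly, song, stone, those, throw, town, train, true, under, was, wood, year}
V = 51

51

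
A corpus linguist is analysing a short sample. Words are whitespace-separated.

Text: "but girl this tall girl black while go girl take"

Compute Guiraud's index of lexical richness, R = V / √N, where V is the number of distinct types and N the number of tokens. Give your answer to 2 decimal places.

2.53

N = 10, V = 8.
√N = 3.162278
R = 8 / 3.162278 = 2.53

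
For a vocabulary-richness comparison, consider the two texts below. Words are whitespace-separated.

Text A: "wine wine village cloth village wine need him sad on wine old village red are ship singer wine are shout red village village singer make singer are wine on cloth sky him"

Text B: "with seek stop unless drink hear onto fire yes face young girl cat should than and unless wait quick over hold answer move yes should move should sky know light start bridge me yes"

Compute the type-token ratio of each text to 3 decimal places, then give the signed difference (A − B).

TTR(A) = 15/32 = 0.469
TTR(B) = 28/34 = 0.824
Difference = 0.469 − 0.824 = -0.355

-0.355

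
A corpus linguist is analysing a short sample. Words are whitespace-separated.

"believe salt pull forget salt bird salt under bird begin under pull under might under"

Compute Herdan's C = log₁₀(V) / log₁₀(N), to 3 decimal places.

N = 15, V = 8.
log₁₀(V) = 0.903090, log₁₀(N) = 1.176091
C = 0.903090 / 1.176091 = 0.768

0.768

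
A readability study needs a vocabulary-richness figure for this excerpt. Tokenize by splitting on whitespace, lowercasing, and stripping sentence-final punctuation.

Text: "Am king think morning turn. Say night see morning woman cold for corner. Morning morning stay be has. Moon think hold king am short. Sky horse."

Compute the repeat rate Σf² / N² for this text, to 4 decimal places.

Frequencies: morning:4, am:2, king:2, think:2, turn:1, say:1, night:1, see:1, woman:1, cold:1, for:1, corner:1, stay:1, be:1, has:1, moon:1, hold:1, short:1, sky:1, horse:1
Σf² = 44; N² = 676
Repeat rate = 44 / 676 = 0.0651

0.0651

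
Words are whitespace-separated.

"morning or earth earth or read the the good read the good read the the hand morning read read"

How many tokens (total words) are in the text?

Tokens: morning, or, earth, earth, or, read, the, the, good, read, the, good, read, the, the, hand, morning, read, read
N = 19

19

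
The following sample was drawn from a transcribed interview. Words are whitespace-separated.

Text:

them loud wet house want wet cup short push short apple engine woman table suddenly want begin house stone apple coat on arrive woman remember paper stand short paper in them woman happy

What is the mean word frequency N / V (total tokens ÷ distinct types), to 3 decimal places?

N = 33 tokens, V = 23 types.
Mean frequency = N / V = 33 / 23 = 1.435

1.435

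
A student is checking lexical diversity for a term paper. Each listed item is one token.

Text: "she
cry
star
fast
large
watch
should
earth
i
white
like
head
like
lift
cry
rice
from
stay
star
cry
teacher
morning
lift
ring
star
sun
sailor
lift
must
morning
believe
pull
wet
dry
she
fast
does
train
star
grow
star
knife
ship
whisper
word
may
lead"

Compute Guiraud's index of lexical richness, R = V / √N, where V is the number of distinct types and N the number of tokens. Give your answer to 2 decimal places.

5.11

N = 47, V = 35.
√N = 6.855655
R = 35 / 6.855655 = 5.11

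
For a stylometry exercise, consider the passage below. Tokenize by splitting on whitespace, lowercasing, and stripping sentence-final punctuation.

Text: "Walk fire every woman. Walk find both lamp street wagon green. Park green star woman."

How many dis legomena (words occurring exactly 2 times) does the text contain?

Frequencies: walk:2, woman:2, green:2, fire:1, every:1, find:1, both:1, lamp:1, street:1, wagon:1, park:1, star:1
Words with frequency 2: green, walk, woman

3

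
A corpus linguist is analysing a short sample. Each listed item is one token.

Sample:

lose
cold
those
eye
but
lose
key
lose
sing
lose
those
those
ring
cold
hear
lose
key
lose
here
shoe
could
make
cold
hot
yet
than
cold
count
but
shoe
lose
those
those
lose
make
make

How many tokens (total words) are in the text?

Tokens: lose, cold, those, eye, but, lose, key, lose, sing, lose, those, those, ring, cold, hear, lose, key, lose, here, shoe, could, make, cold, hot, yet, than, cold, count, but, shoe, lose, those, those, lose, make, make
N = 36

36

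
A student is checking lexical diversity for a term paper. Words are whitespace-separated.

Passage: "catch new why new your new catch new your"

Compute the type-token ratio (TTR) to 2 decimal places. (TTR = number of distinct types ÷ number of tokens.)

0.44

N = 9 tokens, V = 4 types.
TTR = V / N = 4 / 9 = 0.44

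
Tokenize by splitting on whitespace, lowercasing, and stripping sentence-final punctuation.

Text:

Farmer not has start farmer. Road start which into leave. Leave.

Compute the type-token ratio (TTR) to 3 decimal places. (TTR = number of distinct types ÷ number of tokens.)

0.727

N = 11 tokens, V = 8 types.
TTR = V / N = 8 / 11 = 0.727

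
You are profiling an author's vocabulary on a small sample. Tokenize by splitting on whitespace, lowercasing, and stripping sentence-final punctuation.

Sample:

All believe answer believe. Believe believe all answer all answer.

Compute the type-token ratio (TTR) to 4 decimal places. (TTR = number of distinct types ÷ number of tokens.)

N = 10 tokens, V = 3 types.
TTR = V / N = 3 / 10 = 0.3000

0.3000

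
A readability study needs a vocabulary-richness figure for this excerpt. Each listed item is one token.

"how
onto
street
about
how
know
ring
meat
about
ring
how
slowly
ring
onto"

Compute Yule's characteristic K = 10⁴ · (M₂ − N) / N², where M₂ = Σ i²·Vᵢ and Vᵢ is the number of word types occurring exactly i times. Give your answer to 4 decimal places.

Frequencies: how:3, ring:3, onto:2, about:2, street:1, know:1, meat:1, slowly:1
N = 14. Frequency spectrum: V_1=4, V_2=2, V_3=2
M₂ = 1²·4 + 2²·2 + 3²·2 = 30
K = 10000 × (30 − 14) / 14² = 816.3265

816.3265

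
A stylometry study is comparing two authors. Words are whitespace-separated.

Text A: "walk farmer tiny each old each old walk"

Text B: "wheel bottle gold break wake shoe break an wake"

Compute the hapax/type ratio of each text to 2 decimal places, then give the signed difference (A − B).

-0.31

A: hapax=2, V=5, ratio=0.40
B: hapax=5, V=7, ratio=0.71
Difference = 0.40 − 0.71 = -0.31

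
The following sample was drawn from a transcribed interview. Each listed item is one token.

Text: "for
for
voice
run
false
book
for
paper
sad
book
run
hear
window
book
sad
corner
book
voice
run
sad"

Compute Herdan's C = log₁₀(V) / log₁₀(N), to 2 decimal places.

0.77

N = 20, V = 10.
log₁₀(V) = 1.000000, log₁₀(N) = 1.301030
C = 1.000000 / 1.301030 = 0.77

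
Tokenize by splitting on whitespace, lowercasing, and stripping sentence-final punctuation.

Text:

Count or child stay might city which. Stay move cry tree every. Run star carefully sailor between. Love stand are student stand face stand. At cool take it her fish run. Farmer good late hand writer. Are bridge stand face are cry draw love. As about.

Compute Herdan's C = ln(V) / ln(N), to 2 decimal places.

N = 46, V = 36.
ln(V) = 3.583519, ln(N) = 3.828641
C = 3.583519 / 3.828641 = 0.94

0.94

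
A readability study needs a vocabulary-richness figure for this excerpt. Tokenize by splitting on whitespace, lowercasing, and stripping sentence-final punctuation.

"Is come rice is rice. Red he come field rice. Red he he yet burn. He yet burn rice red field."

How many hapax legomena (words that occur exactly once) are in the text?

Frequencies: rice:4, he:4, red:3, is:2, come:2, field:2, yet:2, burn:2
Hapax (freq=1): (none)

0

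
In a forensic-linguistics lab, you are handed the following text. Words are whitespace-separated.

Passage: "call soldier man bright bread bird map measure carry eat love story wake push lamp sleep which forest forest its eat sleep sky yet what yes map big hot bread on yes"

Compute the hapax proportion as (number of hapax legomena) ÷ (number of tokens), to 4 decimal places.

Frequencies: bread:2, map:2, eat:2, sleep:2, forest:2, yes:2, call:1, soldier:1, man:1, bright:1, bird:1, measure:1, carry:1, love:1, story:1, wake:1, push:1, lamp:1, which:1, its:1, … (6 more, each freq 1)
Hapax count = 20; token count = 32.
Ratio = 20 / 32 = 0.6250

0.6250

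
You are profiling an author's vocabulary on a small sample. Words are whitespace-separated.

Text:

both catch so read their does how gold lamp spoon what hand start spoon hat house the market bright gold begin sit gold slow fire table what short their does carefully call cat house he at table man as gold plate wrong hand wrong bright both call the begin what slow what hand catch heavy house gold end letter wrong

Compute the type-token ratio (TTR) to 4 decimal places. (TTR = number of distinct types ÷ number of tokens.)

0.6000

N = 60 tokens, V = 36 types.
TTR = V / N = 36 / 60 = 0.6000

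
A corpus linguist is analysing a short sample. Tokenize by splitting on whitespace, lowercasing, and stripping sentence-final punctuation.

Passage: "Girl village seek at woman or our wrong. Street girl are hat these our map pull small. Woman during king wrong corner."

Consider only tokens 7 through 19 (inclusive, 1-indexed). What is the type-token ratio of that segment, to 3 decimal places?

Segment tokens 7–19: our, wrong, street, girl, are, hat, these, our, map, pull, small, woman, during
Segment N = 13, segment V = 12.
TTR = 12 / 13 = 0.923

0.923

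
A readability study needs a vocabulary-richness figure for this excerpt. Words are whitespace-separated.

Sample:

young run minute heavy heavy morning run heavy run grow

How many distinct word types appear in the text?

6

Distinct types: {grow, heavy, minute, morning, run, young}
V = 6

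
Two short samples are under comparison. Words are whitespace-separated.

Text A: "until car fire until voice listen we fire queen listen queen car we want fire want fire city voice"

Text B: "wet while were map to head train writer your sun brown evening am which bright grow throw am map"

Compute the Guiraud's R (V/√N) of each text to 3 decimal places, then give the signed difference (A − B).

A: V=9, N=19, R=2.065
B: V=17, N=19, R=3.900
Difference = 2.065 − 3.900 = -1.835

-1.835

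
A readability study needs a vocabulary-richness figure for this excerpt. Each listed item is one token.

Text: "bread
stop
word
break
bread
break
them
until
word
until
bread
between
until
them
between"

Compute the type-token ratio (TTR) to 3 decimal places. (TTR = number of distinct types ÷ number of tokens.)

0.467

N = 15 tokens, V = 7 types.
TTR = V / N = 7 / 15 = 0.467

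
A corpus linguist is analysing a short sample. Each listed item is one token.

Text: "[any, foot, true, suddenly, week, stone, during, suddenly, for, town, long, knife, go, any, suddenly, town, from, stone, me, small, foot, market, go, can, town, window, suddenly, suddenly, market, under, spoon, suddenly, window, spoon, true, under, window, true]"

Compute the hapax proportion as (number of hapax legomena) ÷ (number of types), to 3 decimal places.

0.450

Frequencies: suddenly:6, true:3, town:3, window:3, any:2, foot:2, stone:2, go:2, market:2, under:2, spoon:2, week:1, during:1, for:1, long:1, knife:1, from:1, me:1, small:1, can:1
Hapax count = 9; type count = 20.
Ratio = 9 / 20 = 0.450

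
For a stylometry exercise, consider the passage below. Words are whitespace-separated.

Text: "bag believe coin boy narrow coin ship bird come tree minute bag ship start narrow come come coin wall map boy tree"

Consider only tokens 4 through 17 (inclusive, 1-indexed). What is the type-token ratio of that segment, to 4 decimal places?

Segment tokens 4–17: boy, narrow, coin, ship, bird, come, tree, minute, bag, ship, start, narrow, come, come
Segment N = 14, segment V = 10.
TTR = 10 / 14 = 0.7143

0.7143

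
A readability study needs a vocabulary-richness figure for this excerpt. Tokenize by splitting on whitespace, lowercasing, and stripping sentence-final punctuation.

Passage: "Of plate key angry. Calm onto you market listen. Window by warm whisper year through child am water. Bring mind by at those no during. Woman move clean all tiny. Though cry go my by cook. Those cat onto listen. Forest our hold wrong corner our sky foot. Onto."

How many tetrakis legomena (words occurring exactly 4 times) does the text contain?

Frequencies: onto:3, by:3, listen:2, those:2, our:2, of:1, plate:1, key:1, angry:1, calm:1, you:1, market:1, window:1, warm:1, whisper:1, year:1, through:1, child:1, am:1, water:1, … (22 more, each freq 1)
Words with frequency 4: (none)

0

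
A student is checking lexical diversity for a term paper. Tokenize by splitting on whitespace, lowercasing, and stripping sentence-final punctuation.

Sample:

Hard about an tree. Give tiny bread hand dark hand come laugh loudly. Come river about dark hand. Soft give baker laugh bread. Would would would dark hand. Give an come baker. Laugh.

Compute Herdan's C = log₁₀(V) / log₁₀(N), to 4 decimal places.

0.7930

N = 33, V = 16.
log₁₀(V) = 1.204120, log₁₀(N) = 1.518514
C = 1.204120 / 1.518514 = 0.7930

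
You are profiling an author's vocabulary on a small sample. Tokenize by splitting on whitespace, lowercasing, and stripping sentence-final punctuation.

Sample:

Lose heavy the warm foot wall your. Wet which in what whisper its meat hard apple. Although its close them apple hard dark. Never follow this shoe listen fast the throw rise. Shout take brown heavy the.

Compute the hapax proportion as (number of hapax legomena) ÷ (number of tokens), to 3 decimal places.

Frequencies: the:3, heavy:2, its:2, hard:2, apple:2, lose:1, warm:1, foot:1, wall:1, your:1, wet:1, which:1, in:1, what:1, whisper:1, meat:1, although:1, close:1, them:1, dark:1, … (11 more, each freq 1)
Hapax count = 26; token count = 37.
Ratio = 26 / 37 = 0.703

0.703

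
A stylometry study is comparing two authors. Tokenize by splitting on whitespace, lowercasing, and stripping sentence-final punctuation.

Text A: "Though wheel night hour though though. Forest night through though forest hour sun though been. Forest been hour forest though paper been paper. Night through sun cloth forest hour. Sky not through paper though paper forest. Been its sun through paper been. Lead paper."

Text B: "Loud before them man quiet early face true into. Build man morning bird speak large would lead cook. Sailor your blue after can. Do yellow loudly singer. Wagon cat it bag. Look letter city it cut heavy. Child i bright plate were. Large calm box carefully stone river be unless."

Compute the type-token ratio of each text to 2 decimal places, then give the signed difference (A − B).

TTR(A) = 14/44 = 0.32
TTR(B) = 47/50 = 0.94
Difference = 0.32 − 0.94 = -0.62

-0.62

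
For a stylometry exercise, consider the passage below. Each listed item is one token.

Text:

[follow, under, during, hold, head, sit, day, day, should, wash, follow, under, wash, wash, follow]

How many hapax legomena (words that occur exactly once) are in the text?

Frequencies: follow:3, wash:3, under:2, day:2, during:1, hold:1, head:1, sit:1, should:1
Hapax (freq=1): during, head, hold, should, sit

5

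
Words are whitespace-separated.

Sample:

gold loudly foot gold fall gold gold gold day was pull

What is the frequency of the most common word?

Frequencies: gold:5, loudly:1, foot:1, fall:1, day:1, was:1, pull:1
Most common: 'gold' with frequency 5.

5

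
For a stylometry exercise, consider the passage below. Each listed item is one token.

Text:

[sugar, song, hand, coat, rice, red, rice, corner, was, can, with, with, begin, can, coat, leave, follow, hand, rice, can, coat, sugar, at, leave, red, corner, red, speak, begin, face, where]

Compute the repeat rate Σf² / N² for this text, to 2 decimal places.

0.07

Frequencies: coat:3, rice:3, red:3, can:3, sugar:2, hand:2, corner:2, with:2, begin:2, leave:2, song:1, was:1, follow:1, at:1, speak:1, face:1, where:1
Σf² = 67; N² = 961
Repeat rate = 67 / 961 = 0.07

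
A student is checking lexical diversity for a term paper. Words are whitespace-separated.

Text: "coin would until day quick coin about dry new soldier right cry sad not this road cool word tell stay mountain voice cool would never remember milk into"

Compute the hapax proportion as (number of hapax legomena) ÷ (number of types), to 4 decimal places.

0.8800

Frequencies: coin:2, would:2, cool:2, until:1, day:1, quick:1, about:1, dry:1, new:1, soldier:1, right:1, cry:1, sad:1, not:1, this:1, road:1, word:1, tell:1, stay:1, mountain:1, … (5 more, each freq 1)
Hapax count = 22; type count = 25.
Ratio = 22 / 25 = 0.8800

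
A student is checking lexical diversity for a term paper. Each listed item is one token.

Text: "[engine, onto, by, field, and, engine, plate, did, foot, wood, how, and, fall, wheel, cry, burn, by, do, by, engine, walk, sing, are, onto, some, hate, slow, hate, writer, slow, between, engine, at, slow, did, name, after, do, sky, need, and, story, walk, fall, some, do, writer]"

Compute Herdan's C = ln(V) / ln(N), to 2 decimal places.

0.87

N = 47, V = 29.
ln(V) = 3.367296, ln(N) = 3.850148
C = 3.367296 / 3.850148 = 0.87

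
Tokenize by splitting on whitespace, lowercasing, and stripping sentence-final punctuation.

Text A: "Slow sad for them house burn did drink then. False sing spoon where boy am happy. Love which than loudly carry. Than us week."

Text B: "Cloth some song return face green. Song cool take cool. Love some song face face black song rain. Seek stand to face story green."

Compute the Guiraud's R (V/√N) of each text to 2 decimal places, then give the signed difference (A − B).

A: V=23, N=24, R=4.69
B: V=15, N=24, R=3.06
Difference = 4.69 − 3.06 = 1.63

1.63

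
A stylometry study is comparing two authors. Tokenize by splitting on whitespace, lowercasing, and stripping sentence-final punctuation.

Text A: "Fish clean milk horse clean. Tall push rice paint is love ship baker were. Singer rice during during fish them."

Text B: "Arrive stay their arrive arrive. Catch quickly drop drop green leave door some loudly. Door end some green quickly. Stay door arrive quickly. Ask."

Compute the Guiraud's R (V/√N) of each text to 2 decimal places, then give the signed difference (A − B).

0.93

A: V=16, N=20, R=3.58
B: V=13, N=24, R=2.65
Difference = 3.58 − 2.65 = 0.93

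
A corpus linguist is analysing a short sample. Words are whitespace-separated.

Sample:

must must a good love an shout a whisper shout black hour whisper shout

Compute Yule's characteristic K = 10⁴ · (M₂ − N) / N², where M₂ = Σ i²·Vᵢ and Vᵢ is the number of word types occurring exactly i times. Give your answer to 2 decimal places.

Frequencies: shout:3, must:2, a:2, whisper:2, good:1, love:1, an:1, black:1, hour:1
N = 14. Frequency spectrum: V_1=5, V_2=3, V_3=1
M₂ = 1²·5 + 2²·3 + 3²·1 = 26
K = 10000 × (26 − 14) / 14² = 612.24

612.24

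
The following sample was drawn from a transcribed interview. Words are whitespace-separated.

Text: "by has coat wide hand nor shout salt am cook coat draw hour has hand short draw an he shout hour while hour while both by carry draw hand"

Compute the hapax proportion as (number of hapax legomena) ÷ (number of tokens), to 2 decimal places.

Frequencies: hand:3, draw:3, hour:3, by:2, has:2, coat:2, shout:2, while:2, wide:1, nor:1, salt:1, am:1, cook:1, short:1, an:1, he:1, both:1, carry:1
Hapax count = 10; token count = 29.
Ratio = 10 / 29 = 0.34

0.34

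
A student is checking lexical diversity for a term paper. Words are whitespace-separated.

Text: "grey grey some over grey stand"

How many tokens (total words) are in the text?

Tokens: grey, grey, some, over, grey, stand
N = 6

6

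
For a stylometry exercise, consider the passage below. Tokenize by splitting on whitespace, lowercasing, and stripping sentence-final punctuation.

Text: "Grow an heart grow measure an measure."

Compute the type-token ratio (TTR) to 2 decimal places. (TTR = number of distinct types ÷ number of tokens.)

0.57

N = 7 tokens, V = 4 types.
TTR = V / N = 4 / 7 = 0.57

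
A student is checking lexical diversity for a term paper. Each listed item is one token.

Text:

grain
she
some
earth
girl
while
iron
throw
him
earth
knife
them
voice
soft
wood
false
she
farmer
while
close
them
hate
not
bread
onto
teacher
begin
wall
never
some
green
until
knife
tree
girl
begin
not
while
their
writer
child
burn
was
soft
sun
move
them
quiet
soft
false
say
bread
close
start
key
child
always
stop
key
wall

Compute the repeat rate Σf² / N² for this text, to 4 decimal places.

Frequencies: while:3, them:3, soft:3, she:2, some:2, earth:2, girl:2, knife:2, false:2, close:2, not:2, bread:2, begin:2, wall:2, child:2, key:2, grain:1, iron:1, throw:1, him:1, … (21 more, each freq 1)
Σf² = 104; N² = 3600
Repeat rate = 104 / 3600 = 0.0289

0.0289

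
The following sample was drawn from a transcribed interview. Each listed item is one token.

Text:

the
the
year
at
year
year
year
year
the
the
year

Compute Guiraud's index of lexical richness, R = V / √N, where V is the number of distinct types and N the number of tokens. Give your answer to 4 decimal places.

N = 11, V = 3.
√N = 3.316625
R = 3 / 3.316625 = 0.9045

0.9045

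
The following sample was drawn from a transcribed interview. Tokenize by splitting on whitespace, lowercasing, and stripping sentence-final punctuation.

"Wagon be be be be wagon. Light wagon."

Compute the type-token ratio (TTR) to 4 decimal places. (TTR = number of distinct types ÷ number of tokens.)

0.3750

N = 8 tokens, V = 3 types.
TTR = V / N = 3 / 8 = 0.3750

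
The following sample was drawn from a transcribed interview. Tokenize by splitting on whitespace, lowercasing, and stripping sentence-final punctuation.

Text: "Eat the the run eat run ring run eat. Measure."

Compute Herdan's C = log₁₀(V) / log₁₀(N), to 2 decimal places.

N = 10, V = 5.
log₁₀(V) = 0.698970, log₁₀(N) = 1.000000
C = 0.698970 / 1.000000 = 0.70

0.70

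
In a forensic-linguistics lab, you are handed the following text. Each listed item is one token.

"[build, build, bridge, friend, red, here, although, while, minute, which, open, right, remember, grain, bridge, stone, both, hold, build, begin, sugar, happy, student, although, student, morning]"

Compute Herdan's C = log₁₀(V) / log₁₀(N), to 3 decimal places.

N = 26, V = 21.
log₁₀(V) = 1.322219, log₁₀(N) = 1.414973
C = 1.322219 / 1.414973 = 0.934

0.934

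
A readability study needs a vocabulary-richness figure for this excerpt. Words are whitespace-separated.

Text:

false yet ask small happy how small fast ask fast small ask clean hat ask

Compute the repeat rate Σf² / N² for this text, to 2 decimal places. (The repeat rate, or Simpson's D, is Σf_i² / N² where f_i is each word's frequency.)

Frequencies: ask:4, small:3, fast:2, false:1, yet:1, happy:1, how:1, clean:1, hat:1
Σf² = 35; N² = 225
Repeat rate = 35 / 225 = 0.16

0.16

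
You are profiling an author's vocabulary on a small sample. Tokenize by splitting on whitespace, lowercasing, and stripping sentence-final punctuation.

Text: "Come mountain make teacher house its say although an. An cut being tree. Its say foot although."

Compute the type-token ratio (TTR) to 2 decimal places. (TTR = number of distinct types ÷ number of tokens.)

0.76

N = 17 tokens, V = 13 types.
TTR = V / N = 13 / 17 = 0.76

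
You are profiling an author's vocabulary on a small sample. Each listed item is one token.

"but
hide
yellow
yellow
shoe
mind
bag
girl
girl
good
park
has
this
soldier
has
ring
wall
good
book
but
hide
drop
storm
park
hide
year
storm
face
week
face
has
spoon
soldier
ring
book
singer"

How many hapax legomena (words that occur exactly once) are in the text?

10

Frequencies: hide:3, has:3, but:2, yellow:2, girl:2, good:2, park:2, soldier:2, ring:2, book:2, storm:2, face:2, shoe:1, mind:1, bag:1, this:1, wall:1, drop:1, year:1, week:1, … (2 more, each freq 1)
Hapax (freq=1): bag, drop, mind, shoe, singer, spoon, this, wall, week, year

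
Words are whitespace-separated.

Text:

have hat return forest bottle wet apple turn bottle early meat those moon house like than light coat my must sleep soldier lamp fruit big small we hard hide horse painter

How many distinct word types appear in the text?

30

Distinct types: {apple, big, bottle, coat, early, forest, fruit, hard, hat, have, hide, horse, house, lamp, light, like, meat, moon, must, my, painter, return, sleep, small, soldier, than, those, turn, we, wet}
V = 30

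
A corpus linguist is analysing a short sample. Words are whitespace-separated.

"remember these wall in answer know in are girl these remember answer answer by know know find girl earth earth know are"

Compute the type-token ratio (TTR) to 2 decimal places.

0.50

N = 22 tokens, V = 11 types.
TTR = V / N = 11 / 22 = 0.50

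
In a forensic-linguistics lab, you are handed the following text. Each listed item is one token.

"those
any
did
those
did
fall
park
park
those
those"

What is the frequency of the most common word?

Frequencies: those:4, did:2, park:2, any:1, fall:1
Most common: 'those' with frequency 4.

4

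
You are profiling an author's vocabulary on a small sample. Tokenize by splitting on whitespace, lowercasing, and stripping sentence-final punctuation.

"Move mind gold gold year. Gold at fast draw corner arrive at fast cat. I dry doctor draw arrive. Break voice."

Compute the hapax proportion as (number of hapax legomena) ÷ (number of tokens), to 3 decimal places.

Frequencies: gold:3, at:2, fast:2, draw:2, arrive:2, move:1, mind:1, year:1, corner:1, cat:1, i:1, dry:1, doctor:1, break:1, voice:1
Hapax count = 10; token count = 21.
Ratio = 10 / 21 = 0.476

0.476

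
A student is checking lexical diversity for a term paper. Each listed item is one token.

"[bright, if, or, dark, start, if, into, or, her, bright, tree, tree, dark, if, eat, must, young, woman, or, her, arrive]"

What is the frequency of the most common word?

Frequencies: if:3, or:3, bright:2, dark:2, her:2, tree:2, start:1, into:1, eat:1, must:1, young:1, woman:1, arrive:1
Most common: 'if' with frequency 3.

3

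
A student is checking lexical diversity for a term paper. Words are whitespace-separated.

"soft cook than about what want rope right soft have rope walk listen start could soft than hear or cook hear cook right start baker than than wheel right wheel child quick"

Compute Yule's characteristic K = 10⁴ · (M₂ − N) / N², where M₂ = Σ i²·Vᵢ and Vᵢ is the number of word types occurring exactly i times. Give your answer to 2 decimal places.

371.09

Frequencies: than:4, soft:3, cook:3, right:3, rope:2, start:2, hear:2, wheel:2, about:1, what:1, want:1, have:1, walk:1, listen:1, could:1, or:1, baker:1, child:1, quick:1
N = 32. Frequency spectrum: V_1=11, V_2=4, V_3=3, V_4=1
M₂ = 1²·11 + 2²·4 + 3²·3 + 4²·1 = 70
K = 10000 × (70 − 32) / 32² = 371.09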